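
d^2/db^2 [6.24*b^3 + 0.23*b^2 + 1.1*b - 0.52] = 37.44*b + 0.46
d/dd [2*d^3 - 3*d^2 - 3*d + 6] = 6*d^2 - 6*d - 3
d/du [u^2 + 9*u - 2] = 2*u + 9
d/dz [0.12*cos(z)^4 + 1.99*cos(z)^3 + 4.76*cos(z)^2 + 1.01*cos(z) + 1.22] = -(0.48*cos(z)^3 + 5.97*cos(z)^2 + 9.52*cos(z) + 1.01)*sin(z)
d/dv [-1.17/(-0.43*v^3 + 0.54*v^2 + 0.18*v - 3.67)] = (-1.5093*v^2 + 1.2636*v + 0.2106)/(0.43*v^3 - 0.54*v^2 - 0.18*v + 3.67)^2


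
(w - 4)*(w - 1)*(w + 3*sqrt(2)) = w^3 - 5*w^2 + 3*sqrt(2)*w^2 - 15*sqrt(2)*w + 4*w + 12*sqrt(2)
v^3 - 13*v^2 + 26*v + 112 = (v - 8)*(v - 7)*(v + 2)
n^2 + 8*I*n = n*(n + 8*I)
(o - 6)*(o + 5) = o^2 - o - 30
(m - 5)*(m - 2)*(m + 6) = m^3 - m^2 - 32*m + 60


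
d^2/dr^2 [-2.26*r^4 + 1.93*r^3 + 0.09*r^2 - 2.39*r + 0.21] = -27.12*r^2 + 11.58*r + 0.18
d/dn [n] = 1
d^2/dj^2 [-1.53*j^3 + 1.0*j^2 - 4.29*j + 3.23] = 2.0 - 9.18*j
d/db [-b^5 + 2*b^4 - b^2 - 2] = b*(-5*b^3 + 8*b^2 - 2)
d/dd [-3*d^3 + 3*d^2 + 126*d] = -9*d^2 + 6*d + 126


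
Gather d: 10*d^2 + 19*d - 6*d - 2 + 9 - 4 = 10*d^2 + 13*d + 3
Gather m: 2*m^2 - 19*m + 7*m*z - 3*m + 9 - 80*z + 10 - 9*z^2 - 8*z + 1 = 2*m^2 + m*(7*z - 22) - 9*z^2 - 88*z + 20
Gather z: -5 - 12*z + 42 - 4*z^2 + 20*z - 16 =-4*z^2 + 8*z + 21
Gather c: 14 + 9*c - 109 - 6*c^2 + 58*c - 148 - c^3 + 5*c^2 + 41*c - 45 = -c^3 - c^2 + 108*c - 288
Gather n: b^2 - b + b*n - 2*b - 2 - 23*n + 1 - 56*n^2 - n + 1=b^2 - 3*b - 56*n^2 + n*(b - 24)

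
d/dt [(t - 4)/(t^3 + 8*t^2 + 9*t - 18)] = (t^3 + 8*t^2 + 9*t - (t - 4)*(3*t^2 + 16*t + 9) - 18)/(t^3 + 8*t^2 + 9*t - 18)^2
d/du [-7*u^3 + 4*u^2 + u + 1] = -21*u^2 + 8*u + 1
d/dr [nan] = 0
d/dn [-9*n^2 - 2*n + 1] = -18*n - 2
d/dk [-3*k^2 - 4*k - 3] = -6*k - 4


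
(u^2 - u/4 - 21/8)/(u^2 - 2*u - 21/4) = (4*u - 7)/(2*(2*u - 7))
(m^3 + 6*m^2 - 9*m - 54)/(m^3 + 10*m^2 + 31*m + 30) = (m^2 + 3*m - 18)/(m^2 + 7*m + 10)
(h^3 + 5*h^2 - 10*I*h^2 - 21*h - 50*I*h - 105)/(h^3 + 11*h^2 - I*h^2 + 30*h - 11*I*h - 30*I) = (h^2 - 10*I*h - 21)/(h^2 + h*(6 - I) - 6*I)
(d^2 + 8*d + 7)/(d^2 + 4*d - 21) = (d + 1)/(d - 3)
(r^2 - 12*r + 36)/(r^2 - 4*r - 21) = (-r^2 + 12*r - 36)/(-r^2 + 4*r + 21)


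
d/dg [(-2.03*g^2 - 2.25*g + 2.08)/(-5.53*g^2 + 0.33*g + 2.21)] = (-13.1124*g^2 + 14.0322*g - 5.6589)/(30.5809*g^4 - 3.6498*g^3 - 24.3337*g^2 + 1.4586*g + 4.8841)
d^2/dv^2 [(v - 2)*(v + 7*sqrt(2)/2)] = 2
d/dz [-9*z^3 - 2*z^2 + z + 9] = -27*z^2 - 4*z + 1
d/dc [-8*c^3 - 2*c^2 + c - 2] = -24*c^2 - 4*c + 1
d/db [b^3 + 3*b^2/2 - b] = 3*b^2 + 3*b - 1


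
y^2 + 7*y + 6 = (y + 1)*(y + 6)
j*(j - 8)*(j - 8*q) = j^3 - 8*j^2*q - 8*j^2 + 64*j*q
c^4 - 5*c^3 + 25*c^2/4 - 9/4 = (c - 3)*(c - 3/2)*(c - 1)*(c + 1/2)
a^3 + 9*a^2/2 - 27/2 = (a - 3/2)*(a + 3)^2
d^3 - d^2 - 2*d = d*(d - 2)*(d + 1)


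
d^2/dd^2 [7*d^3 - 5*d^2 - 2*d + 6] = 42*d - 10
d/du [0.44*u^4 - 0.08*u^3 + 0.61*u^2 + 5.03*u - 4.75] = 1.76*u^3 - 0.24*u^2 + 1.22*u + 5.03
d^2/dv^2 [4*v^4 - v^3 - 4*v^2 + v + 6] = 48*v^2 - 6*v - 8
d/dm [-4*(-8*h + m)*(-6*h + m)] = 56*h - 8*m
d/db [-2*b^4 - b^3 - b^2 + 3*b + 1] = -8*b^3 - 3*b^2 - 2*b + 3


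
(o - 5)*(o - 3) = o^2 - 8*o + 15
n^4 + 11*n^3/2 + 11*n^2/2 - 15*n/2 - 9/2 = (n - 1)*(n + 1/2)*(n + 3)^2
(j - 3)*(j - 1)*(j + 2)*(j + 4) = j^4 + 2*j^3 - 13*j^2 - 14*j + 24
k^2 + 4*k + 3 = (k + 1)*(k + 3)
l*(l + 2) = l^2 + 2*l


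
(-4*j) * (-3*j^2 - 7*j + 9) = 12*j^3 + 28*j^2 - 36*j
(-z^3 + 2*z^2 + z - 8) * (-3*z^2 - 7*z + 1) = 3*z^5 + z^4 - 18*z^3 + 19*z^2 + 57*z - 8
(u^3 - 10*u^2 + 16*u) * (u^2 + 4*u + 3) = u^5 - 6*u^4 - 21*u^3 + 34*u^2 + 48*u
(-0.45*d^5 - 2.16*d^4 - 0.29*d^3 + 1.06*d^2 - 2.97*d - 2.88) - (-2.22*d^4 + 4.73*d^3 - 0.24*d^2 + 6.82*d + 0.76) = -0.45*d^5 + 0.0600000000000001*d^4 - 5.02*d^3 + 1.3*d^2 - 9.79*d - 3.64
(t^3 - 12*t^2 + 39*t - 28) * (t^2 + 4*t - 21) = t^5 - 8*t^4 - 30*t^3 + 380*t^2 - 931*t + 588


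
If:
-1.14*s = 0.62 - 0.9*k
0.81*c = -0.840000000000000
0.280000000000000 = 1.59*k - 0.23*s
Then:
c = -1.04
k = 0.11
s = -0.46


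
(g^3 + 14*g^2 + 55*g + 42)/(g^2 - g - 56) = (g^2 + 7*g + 6)/(g - 8)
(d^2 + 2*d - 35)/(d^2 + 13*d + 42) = (d - 5)/(d + 6)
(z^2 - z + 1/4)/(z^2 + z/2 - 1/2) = (z - 1/2)/(z + 1)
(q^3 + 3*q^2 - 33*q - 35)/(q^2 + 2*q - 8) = (q^3 + 3*q^2 - 33*q - 35)/(q^2 + 2*q - 8)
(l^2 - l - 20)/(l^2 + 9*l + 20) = (l - 5)/(l + 5)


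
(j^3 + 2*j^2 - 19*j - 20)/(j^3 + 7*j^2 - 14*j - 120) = (j + 1)/(j + 6)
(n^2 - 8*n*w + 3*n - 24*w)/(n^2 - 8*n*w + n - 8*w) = (n + 3)/(n + 1)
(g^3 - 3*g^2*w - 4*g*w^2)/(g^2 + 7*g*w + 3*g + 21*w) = g*(g^2 - 3*g*w - 4*w^2)/(g^2 + 7*g*w + 3*g + 21*w)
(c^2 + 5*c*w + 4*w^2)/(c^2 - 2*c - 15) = (c^2 + 5*c*w + 4*w^2)/(c^2 - 2*c - 15)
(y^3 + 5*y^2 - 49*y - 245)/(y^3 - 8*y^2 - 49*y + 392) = (y + 5)/(y - 8)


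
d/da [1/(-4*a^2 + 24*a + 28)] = (a - 3)/(2*(-a^2 + 6*a + 7)^2)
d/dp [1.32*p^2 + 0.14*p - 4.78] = 2.64*p + 0.14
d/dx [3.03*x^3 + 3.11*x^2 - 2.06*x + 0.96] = 9.09*x^2 + 6.22*x - 2.06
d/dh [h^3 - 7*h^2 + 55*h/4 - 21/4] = 3*h^2 - 14*h + 55/4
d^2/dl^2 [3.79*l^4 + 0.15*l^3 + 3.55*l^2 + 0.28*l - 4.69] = 45.48*l^2 + 0.9*l + 7.1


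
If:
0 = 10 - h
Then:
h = 10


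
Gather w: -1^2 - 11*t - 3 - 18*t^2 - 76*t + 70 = -18*t^2 - 87*t + 66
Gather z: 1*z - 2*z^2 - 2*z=-2*z^2 - z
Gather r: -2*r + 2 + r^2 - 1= r^2 - 2*r + 1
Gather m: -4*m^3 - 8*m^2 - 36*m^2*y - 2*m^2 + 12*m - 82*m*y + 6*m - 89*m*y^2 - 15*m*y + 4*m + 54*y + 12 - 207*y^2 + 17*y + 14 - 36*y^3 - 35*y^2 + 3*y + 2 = -4*m^3 + m^2*(-36*y - 10) + m*(-89*y^2 - 97*y + 22) - 36*y^3 - 242*y^2 + 74*y + 28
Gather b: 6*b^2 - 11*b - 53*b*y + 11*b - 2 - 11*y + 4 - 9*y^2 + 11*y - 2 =6*b^2 - 53*b*y - 9*y^2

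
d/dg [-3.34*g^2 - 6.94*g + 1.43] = -6.68*g - 6.94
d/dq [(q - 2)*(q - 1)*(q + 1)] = 3*q^2 - 4*q - 1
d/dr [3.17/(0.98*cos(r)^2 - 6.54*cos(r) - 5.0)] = (6.2132*cos(r) - 20.7318)*sin(r)/(-0.98*cos(r)^2 + 6.54*cos(r) + 5.0)^2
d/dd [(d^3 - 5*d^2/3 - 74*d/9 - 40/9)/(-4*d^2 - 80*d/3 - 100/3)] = (-d^2 - 10*d + 14)/(4*(d^2 + 10*d + 25))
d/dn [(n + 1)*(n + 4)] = 2*n + 5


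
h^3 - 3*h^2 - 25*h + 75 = (h - 5)*(h - 3)*(h + 5)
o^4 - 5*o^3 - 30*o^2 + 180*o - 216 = (o - 6)*(o - 3)*(o - 2)*(o + 6)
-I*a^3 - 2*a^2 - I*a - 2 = (a - 2*I)*(a - I)*(-I*a + 1)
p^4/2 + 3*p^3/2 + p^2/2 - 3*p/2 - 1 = (p/2 + 1/2)*(p - 1)*(p + 1)*(p + 2)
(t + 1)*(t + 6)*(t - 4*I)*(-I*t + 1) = -I*t^4 - 3*t^3 - 7*I*t^3 - 21*t^2 - 10*I*t^2 - 18*t - 28*I*t - 24*I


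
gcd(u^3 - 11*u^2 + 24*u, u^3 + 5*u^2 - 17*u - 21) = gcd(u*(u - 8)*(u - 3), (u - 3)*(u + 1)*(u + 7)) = u - 3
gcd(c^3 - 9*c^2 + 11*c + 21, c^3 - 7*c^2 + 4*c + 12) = c + 1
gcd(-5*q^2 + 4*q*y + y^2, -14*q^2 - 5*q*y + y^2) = 1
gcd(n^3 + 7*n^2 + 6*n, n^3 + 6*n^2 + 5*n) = n^2 + n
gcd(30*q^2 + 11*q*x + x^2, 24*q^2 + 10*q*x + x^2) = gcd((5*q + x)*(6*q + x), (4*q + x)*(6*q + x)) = 6*q + x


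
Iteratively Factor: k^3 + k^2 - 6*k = (k - 2)*(k^2 + 3*k) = (k - 2)*(k + 3)*(k)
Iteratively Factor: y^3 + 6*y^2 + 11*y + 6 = (y + 2)*(y^2 + 4*y + 3) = (y + 2)*(y + 3)*(y + 1)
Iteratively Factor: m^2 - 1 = (m - 1)*(m + 1)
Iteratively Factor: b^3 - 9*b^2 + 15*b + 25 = (b - 5)*(b^2 - 4*b - 5) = (b - 5)^2*(b + 1)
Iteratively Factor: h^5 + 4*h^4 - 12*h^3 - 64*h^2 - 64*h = (h)*(h^4 + 4*h^3 - 12*h^2 - 64*h - 64) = h*(h - 4)*(h^3 + 8*h^2 + 20*h + 16) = h*(h - 4)*(h + 4)*(h^2 + 4*h + 4) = h*(h - 4)*(h + 2)*(h + 4)*(h + 2)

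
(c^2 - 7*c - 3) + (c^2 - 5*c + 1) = 2*c^2 - 12*c - 2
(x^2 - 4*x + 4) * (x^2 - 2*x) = x^4 - 6*x^3 + 12*x^2 - 8*x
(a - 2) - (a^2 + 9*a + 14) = -a^2 - 8*a - 16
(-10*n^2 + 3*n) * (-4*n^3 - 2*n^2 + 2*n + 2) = 40*n^5 + 8*n^4 - 26*n^3 - 14*n^2 + 6*n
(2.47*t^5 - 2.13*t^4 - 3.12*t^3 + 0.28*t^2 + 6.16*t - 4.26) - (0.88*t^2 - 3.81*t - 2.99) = 2.47*t^5 - 2.13*t^4 - 3.12*t^3 - 0.6*t^2 + 9.97*t - 1.27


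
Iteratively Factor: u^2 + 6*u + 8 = (u + 4)*(u + 2)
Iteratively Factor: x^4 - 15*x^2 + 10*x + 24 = (x + 4)*(x^3 - 4*x^2 + x + 6) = (x - 3)*(x + 4)*(x^2 - x - 2) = (x - 3)*(x - 2)*(x + 4)*(x + 1)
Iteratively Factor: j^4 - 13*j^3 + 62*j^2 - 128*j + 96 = (j - 4)*(j^3 - 9*j^2 + 26*j - 24) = (j - 4)*(j - 3)*(j^2 - 6*j + 8) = (j - 4)*(j - 3)*(j - 2)*(j - 4)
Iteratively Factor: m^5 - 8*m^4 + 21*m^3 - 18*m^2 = (m)*(m^4 - 8*m^3 + 21*m^2 - 18*m) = m*(m - 2)*(m^3 - 6*m^2 + 9*m) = m*(m - 3)*(m - 2)*(m^2 - 3*m) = m*(m - 3)^2*(m - 2)*(m)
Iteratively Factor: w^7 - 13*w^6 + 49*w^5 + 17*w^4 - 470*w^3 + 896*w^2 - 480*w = (w - 1)*(w^6 - 12*w^5 + 37*w^4 + 54*w^3 - 416*w^2 + 480*w) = (w - 2)*(w - 1)*(w^5 - 10*w^4 + 17*w^3 + 88*w^2 - 240*w) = (w - 5)*(w - 2)*(w - 1)*(w^4 - 5*w^3 - 8*w^2 + 48*w) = w*(w - 5)*(w - 2)*(w - 1)*(w^3 - 5*w^2 - 8*w + 48) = w*(w - 5)*(w - 4)*(w - 2)*(w - 1)*(w^2 - w - 12) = w*(w - 5)*(w - 4)^2*(w - 2)*(w - 1)*(w + 3)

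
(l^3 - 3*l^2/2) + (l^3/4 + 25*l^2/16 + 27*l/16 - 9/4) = 5*l^3/4 + l^2/16 + 27*l/16 - 9/4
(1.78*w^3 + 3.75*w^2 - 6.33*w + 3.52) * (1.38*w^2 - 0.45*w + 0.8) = 2.4564*w^5 + 4.374*w^4 - 8.9989*w^3 + 10.7061*w^2 - 6.648*w + 2.816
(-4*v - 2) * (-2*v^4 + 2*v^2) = 8*v^5 + 4*v^4 - 8*v^3 - 4*v^2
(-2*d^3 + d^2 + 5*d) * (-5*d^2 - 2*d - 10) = 10*d^5 - d^4 - 7*d^3 - 20*d^2 - 50*d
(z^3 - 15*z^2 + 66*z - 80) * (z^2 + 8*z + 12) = z^5 - 7*z^4 - 42*z^3 + 268*z^2 + 152*z - 960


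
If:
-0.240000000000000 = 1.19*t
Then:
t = -0.20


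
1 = 1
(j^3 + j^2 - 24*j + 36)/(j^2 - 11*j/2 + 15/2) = 2*(j^2 + 4*j - 12)/(2*j - 5)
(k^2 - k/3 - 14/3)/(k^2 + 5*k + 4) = (3*k^2 - k - 14)/(3*(k^2 + 5*k + 4))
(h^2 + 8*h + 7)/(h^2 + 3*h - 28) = (h + 1)/(h - 4)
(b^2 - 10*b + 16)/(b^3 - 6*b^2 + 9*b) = (b^2 - 10*b + 16)/(b*(b^2 - 6*b + 9))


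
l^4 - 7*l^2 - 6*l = l*(l - 3)*(l + 1)*(l + 2)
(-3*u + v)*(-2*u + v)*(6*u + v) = 36*u^3 - 24*u^2*v + u*v^2 + v^3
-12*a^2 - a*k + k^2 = (-4*a + k)*(3*a + k)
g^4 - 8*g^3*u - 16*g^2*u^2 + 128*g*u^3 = g*(g - 8*u)*(g - 4*u)*(g + 4*u)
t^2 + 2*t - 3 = (t - 1)*(t + 3)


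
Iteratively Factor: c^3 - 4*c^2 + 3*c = (c - 1)*(c^2 - 3*c) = c*(c - 1)*(c - 3)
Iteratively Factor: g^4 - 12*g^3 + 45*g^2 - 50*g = (g - 5)*(g^3 - 7*g^2 + 10*g) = (g - 5)*(g - 2)*(g^2 - 5*g) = (g - 5)^2*(g - 2)*(g)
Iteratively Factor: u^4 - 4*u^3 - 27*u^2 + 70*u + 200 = (u - 5)*(u^3 + u^2 - 22*u - 40) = (u - 5)*(u + 2)*(u^2 - u - 20) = (u - 5)*(u + 2)*(u + 4)*(u - 5)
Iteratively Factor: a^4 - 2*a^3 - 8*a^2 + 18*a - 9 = (a + 3)*(a^3 - 5*a^2 + 7*a - 3) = (a - 1)*(a + 3)*(a^2 - 4*a + 3) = (a - 3)*(a - 1)*(a + 3)*(a - 1)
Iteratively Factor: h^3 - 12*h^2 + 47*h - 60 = (h - 3)*(h^2 - 9*h + 20) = (h - 4)*(h - 3)*(h - 5)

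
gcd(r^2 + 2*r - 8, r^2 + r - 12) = r + 4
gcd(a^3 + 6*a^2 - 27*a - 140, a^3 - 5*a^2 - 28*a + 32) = a + 4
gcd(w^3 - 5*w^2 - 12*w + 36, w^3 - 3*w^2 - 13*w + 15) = w + 3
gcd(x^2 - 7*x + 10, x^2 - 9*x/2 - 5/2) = x - 5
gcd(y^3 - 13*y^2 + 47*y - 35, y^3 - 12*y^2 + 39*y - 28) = y^2 - 8*y + 7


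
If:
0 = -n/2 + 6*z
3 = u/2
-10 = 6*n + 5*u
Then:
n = -20/3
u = 6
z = -5/9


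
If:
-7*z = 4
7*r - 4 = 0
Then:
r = 4/7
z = -4/7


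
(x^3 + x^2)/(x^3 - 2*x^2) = (x + 1)/(x - 2)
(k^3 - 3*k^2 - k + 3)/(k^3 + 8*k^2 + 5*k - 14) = (k^2 - 2*k - 3)/(k^2 + 9*k + 14)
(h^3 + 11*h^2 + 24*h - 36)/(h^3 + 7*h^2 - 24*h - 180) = (h - 1)/(h - 5)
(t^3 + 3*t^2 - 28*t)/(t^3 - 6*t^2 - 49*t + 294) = t*(t - 4)/(t^2 - 13*t + 42)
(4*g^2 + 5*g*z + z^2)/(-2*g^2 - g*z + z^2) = (4*g + z)/(-2*g + z)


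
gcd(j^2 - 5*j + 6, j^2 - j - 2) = j - 2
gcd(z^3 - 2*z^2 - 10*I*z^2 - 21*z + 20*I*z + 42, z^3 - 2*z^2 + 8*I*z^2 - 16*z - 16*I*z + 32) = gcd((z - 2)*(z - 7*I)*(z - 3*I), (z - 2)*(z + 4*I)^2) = z - 2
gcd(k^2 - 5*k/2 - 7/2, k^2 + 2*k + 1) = k + 1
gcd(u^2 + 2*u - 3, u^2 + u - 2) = u - 1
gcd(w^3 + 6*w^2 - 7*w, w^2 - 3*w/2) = w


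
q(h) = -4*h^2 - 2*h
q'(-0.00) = -2.00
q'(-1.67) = 11.36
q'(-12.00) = 94.00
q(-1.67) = -7.82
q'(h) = -8*h - 2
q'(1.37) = -12.96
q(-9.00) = -306.00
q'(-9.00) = 70.00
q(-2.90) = -27.84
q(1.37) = -10.25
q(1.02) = -6.20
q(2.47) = -29.34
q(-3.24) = -35.51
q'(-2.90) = 21.20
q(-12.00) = -552.00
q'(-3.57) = 26.56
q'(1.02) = -10.16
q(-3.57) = -43.84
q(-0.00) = 0.00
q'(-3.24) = 23.92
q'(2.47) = -21.76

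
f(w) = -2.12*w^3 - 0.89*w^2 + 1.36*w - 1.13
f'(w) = -6.36*w^2 - 1.78*w + 1.36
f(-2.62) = 27.33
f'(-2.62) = -37.63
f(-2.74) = 32.07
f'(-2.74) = -41.51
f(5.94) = -468.77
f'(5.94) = -233.62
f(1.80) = -13.93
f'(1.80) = -22.45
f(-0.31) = -1.57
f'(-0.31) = 1.30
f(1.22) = -4.65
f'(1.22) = -10.28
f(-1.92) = 7.98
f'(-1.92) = -18.67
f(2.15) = -23.39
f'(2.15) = -31.87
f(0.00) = -1.13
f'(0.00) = 1.36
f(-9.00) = 1460.02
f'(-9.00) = -497.78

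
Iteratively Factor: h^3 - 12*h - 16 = (h + 2)*(h^2 - 2*h - 8) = (h + 2)^2*(h - 4)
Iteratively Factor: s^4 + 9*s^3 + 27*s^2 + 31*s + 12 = (s + 3)*(s^3 + 6*s^2 + 9*s + 4) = (s + 1)*(s + 3)*(s^2 + 5*s + 4) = (s + 1)^2*(s + 3)*(s + 4)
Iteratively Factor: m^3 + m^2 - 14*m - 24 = (m - 4)*(m^2 + 5*m + 6) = (m - 4)*(m + 3)*(m + 2)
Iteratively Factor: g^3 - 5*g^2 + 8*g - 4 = (g - 1)*(g^2 - 4*g + 4) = (g - 2)*(g - 1)*(g - 2)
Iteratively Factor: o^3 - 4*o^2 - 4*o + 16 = (o + 2)*(o^2 - 6*o + 8) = (o - 2)*(o + 2)*(o - 4)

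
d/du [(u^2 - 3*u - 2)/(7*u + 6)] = (7*u^2 + 12*u - 4)/(49*u^2 + 84*u + 36)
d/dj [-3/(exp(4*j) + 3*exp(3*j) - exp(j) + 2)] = (12*exp(3*j) + 27*exp(2*j) - 3)*exp(j)/(exp(4*j) + 3*exp(3*j) - exp(j) + 2)^2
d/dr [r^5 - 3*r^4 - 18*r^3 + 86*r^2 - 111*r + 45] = 5*r^4 - 12*r^3 - 54*r^2 + 172*r - 111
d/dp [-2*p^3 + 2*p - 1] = 2 - 6*p^2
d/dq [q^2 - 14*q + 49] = 2*q - 14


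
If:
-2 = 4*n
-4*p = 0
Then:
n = -1/2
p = 0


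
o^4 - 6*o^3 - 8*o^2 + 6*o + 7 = (o - 7)*(o - 1)*(o + 1)^2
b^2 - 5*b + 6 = (b - 3)*(b - 2)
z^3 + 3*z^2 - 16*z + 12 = (z - 2)*(z - 1)*(z + 6)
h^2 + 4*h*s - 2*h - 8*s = (h - 2)*(h + 4*s)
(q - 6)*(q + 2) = q^2 - 4*q - 12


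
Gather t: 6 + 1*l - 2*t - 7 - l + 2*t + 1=0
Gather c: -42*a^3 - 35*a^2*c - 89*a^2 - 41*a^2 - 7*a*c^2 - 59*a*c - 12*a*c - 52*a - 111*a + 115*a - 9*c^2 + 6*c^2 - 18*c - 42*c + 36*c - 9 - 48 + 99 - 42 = -42*a^3 - 130*a^2 - 48*a + c^2*(-7*a - 3) + c*(-35*a^2 - 71*a - 24)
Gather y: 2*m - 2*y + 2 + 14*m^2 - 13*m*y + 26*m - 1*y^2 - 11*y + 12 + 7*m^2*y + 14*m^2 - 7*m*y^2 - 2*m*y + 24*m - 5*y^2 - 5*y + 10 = 28*m^2 + 52*m + y^2*(-7*m - 6) + y*(7*m^2 - 15*m - 18) + 24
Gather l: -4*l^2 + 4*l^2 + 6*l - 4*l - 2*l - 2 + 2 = 0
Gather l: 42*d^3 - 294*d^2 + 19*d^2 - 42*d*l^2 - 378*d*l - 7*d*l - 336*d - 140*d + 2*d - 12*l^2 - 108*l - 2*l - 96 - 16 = 42*d^3 - 275*d^2 - 474*d + l^2*(-42*d - 12) + l*(-385*d - 110) - 112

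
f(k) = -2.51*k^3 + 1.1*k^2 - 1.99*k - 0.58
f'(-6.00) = -286.27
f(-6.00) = 593.12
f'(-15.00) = -1729.24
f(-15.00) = 8748.02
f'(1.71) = -20.25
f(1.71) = -13.32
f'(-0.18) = -2.63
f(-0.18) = -0.17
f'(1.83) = -23.18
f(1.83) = -15.92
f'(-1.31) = -17.79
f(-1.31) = 9.56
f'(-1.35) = -18.68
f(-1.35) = 10.29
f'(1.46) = -14.83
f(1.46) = -8.95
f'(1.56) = -16.88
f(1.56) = -10.54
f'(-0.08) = -2.21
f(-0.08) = -0.41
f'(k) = -7.53*k^2 + 2.2*k - 1.99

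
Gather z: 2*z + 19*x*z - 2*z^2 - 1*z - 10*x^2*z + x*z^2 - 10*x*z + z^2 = z^2*(x - 1) + z*(-10*x^2 + 9*x + 1)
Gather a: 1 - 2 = -1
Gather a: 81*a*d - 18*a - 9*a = a*(81*d - 27)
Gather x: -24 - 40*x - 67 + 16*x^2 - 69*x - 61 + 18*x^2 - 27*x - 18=34*x^2 - 136*x - 170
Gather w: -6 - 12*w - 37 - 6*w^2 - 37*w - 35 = -6*w^2 - 49*w - 78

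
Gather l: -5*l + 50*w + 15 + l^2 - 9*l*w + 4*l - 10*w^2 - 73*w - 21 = l^2 + l*(-9*w - 1) - 10*w^2 - 23*w - 6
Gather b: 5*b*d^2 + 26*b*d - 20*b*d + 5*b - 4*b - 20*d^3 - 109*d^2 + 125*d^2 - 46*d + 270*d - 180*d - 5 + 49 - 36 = b*(5*d^2 + 6*d + 1) - 20*d^3 + 16*d^2 + 44*d + 8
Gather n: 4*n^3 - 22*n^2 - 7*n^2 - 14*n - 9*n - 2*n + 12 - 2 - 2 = 4*n^3 - 29*n^2 - 25*n + 8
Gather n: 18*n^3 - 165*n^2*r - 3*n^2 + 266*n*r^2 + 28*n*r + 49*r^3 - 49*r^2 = 18*n^3 + n^2*(-165*r - 3) + n*(266*r^2 + 28*r) + 49*r^3 - 49*r^2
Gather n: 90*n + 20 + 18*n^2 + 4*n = 18*n^2 + 94*n + 20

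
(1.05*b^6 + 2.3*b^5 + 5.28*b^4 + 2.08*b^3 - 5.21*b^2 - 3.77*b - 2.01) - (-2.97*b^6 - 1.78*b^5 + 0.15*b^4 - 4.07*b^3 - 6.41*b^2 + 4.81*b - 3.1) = 4.02*b^6 + 4.08*b^5 + 5.13*b^4 + 6.15*b^3 + 1.2*b^2 - 8.58*b + 1.09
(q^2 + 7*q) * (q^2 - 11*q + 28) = q^4 - 4*q^3 - 49*q^2 + 196*q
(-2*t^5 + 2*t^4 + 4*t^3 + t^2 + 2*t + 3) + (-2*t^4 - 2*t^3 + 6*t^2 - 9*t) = -2*t^5 + 2*t^3 + 7*t^2 - 7*t + 3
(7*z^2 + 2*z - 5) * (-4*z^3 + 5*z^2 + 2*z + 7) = -28*z^5 + 27*z^4 + 44*z^3 + 28*z^2 + 4*z - 35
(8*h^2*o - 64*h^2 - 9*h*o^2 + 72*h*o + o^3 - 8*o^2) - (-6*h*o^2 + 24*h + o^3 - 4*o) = 8*h^2*o - 64*h^2 - 3*h*o^2 + 72*h*o - 24*h - 8*o^2 + 4*o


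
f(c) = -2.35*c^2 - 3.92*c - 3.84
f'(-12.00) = 52.48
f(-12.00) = -295.20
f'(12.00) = -60.32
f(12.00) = -389.28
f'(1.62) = -11.53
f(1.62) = -16.36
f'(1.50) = -10.97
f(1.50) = -15.01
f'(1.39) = -10.45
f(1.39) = -13.83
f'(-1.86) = 4.82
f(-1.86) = -4.68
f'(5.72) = -30.80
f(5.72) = -103.15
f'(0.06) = -4.20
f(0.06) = -4.08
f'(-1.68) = 3.98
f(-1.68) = -3.89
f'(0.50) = -6.27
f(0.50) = -6.39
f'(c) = -4.7*c - 3.92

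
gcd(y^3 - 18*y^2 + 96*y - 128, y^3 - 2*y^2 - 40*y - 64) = y - 8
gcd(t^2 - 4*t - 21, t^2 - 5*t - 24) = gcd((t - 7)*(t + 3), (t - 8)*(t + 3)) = t + 3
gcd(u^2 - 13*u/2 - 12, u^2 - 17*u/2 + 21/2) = 1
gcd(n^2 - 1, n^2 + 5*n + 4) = n + 1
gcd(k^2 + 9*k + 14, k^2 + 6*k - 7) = k + 7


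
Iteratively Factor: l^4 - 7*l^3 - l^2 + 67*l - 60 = (l + 3)*(l^3 - 10*l^2 + 29*l - 20) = (l - 4)*(l + 3)*(l^2 - 6*l + 5) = (l - 5)*(l - 4)*(l + 3)*(l - 1)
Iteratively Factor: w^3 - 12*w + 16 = (w + 4)*(w^2 - 4*w + 4) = (w - 2)*(w + 4)*(w - 2)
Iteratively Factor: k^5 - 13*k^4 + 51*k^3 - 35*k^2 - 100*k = (k + 1)*(k^4 - 14*k^3 + 65*k^2 - 100*k) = k*(k + 1)*(k^3 - 14*k^2 + 65*k - 100) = k*(k - 4)*(k + 1)*(k^2 - 10*k + 25) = k*(k - 5)*(k - 4)*(k + 1)*(k - 5)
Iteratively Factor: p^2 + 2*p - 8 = (p + 4)*(p - 2)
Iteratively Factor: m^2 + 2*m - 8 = (m + 4)*(m - 2)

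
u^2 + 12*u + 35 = (u + 5)*(u + 7)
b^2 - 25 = (b - 5)*(b + 5)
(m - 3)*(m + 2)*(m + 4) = m^3 + 3*m^2 - 10*m - 24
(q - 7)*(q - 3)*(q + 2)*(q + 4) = q^4 - 4*q^3 - 31*q^2 + 46*q + 168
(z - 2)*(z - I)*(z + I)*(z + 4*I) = z^4 - 2*z^3 + 4*I*z^3 + z^2 - 8*I*z^2 - 2*z + 4*I*z - 8*I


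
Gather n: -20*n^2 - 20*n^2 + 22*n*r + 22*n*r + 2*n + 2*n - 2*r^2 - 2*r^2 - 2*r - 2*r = -40*n^2 + n*(44*r + 4) - 4*r^2 - 4*r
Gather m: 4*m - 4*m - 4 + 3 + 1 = 0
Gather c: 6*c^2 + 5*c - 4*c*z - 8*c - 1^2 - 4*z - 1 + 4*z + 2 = 6*c^2 + c*(-4*z - 3)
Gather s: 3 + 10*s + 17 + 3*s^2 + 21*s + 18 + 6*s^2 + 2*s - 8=9*s^2 + 33*s + 30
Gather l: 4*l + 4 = 4*l + 4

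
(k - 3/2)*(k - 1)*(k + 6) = k^3 + 7*k^2/2 - 27*k/2 + 9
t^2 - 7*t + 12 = (t - 4)*(t - 3)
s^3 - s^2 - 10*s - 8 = (s - 4)*(s + 1)*(s + 2)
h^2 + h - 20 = (h - 4)*(h + 5)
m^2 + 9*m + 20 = (m + 4)*(m + 5)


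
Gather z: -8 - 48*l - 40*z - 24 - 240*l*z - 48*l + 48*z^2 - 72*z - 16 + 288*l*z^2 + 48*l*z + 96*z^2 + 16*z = -96*l + z^2*(288*l + 144) + z*(-192*l - 96) - 48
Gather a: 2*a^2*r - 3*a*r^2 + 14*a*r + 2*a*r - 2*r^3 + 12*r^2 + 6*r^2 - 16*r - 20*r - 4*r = 2*a^2*r + a*(-3*r^2 + 16*r) - 2*r^3 + 18*r^2 - 40*r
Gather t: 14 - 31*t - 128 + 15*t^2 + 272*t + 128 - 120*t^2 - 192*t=-105*t^2 + 49*t + 14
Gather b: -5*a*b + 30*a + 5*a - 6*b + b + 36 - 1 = 35*a + b*(-5*a - 5) + 35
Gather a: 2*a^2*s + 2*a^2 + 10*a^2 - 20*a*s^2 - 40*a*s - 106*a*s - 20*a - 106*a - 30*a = a^2*(2*s + 12) + a*(-20*s^2 - 146*s - 156)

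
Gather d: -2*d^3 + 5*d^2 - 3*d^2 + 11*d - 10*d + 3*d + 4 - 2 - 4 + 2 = -2*d^3 + 2*d^2 + 4*d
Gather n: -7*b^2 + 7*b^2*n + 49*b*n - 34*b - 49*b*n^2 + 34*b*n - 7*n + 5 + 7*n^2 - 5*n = -7*b^2 - 34*b + n^2*(7 - 49*b) + n*(7*b^2 + 83*b - 12) + 5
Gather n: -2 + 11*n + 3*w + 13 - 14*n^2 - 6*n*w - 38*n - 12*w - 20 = -14*n^2 + n*(-6*w - 27) - 9*w - 9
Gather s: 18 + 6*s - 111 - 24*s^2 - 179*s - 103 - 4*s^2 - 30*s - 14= -28*s^2 - 203*s - 210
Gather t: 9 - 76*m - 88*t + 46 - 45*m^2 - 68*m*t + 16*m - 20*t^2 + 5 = -45*m^2 - 60*m - 20*t^2 + t*(-68*m - 88) + 60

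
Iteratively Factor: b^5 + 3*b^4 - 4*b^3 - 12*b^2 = (b)*(b^4 + 3*b^3 - 4*b^2 - 12*b) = b*(b + 3)*(b^3 - 4*b) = b*(b - 2)*(b + 3)*(b^2 + 2*b) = b*(b - 2)*(b + 2)*(b + 3)*(b)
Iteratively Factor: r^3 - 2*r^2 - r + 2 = (r + 1)*(r^2 - 3*r + 2) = (r - 2)*(r + 1)*(r - 1)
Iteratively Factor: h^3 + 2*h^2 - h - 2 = (h + 1)*(h^2 + h - 2) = (h + 1)*(h + 2)*(h - 1)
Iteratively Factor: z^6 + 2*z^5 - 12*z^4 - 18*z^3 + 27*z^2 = (z - 1)*(z^5 + 3*z^4 - 9*z^3 - 27*z^2) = (z - 1)*(z + 3)*(z^4 - 9*z^2) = (z - 3)*(z - 1)*(z + 3)*(z^3 + 3*z^2) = z*(z - 3)*(z - 1)*(z + 3)*(z^2 + 3*z) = z^2*(z - 3)*(z - 1)*(z + 3)*(z + 3)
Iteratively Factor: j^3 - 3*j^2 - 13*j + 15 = (j - 5)*(j^2 + 2*j - 3) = (j - 5)*(j + 3)*(j - 1)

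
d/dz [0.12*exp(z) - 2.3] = 0.12*exp(z)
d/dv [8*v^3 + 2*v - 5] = 24*v^2 + 2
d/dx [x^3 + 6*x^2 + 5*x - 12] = 3*x^2 + 12*x + 5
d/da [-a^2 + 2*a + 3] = 2 - 2*a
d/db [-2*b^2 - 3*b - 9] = -4*b - 3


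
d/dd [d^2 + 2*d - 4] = 2*d + 2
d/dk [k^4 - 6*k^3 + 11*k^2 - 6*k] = 4*k^3 - 18*k^2 + 22*k - 6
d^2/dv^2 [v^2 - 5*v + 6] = 2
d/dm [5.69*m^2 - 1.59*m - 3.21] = 11.38*m - 1.59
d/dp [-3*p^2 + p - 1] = 1 - 6*p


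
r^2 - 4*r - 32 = (r - 8)*(r + 4)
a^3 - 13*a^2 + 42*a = a*(a - 7)*(a - 6)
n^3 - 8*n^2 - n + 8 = (n - 8)*(n - 1)*(n + 1)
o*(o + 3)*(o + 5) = o^3 + 8*o^2 + 15*o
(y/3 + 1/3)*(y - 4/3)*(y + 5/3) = y^3/3 + 4*y^2/9 - 17*y/27 - 20/27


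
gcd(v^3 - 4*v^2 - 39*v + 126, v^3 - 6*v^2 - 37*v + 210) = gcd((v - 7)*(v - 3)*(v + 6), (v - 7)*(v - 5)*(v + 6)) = v^2 - v - 42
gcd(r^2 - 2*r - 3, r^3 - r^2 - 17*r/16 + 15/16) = r + 1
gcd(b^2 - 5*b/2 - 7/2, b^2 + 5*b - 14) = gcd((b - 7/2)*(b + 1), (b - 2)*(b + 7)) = 1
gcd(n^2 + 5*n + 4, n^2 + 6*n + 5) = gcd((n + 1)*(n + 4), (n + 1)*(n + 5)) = n + 1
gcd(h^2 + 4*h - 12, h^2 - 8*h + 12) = h - 2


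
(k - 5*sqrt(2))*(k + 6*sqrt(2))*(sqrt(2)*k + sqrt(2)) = sqrt(2)*k^3 + sqrt(2)*k^2 + 2*k^2 - 60*sqrt(2)*k + 2*k - 60*sqrt(2)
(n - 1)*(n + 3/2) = n^2 + n/2 - 3/2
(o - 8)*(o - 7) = o^2 - 15*o + 56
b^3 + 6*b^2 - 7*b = b*(b - 1)*(b + 7)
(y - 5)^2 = y^2 - 10*y + 25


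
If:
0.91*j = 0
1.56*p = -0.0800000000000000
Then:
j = 0.00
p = -0.05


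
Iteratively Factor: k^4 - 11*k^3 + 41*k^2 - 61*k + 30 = (k - 5)*(k^3 - 6*k^2 + 11*k - 6) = (k - 5)*(k - 1)*(k^2 - 5*k + 6) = (k - 5)*(k - 3)*(k - 1)*(k - 2)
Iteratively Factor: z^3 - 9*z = (z - 3)*(z^2 + 3*z) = (z - 3)*(z + 3)*(z)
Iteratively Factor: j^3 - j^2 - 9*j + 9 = (j - 1)*(j^2 - 9) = (j - 3)*(j - 1)*(j + 3)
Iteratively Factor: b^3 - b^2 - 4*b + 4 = (b - 1)*(b^2 - 4) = (b - 1)*(b + 2)*(b - 2)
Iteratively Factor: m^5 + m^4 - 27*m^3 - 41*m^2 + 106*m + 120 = (m + 1)*(m^4 - 27*m^2 - 14*m + 120) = (m + 1)*(m + 4)*(m^3 - 4*m^2 - 11*m + 30) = (m + 1)*(m + 3)*(m + 4)*(m^2 - 7*m + 10) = (m - 2)*(m + 1)*(m + 3)*(m + 4)*(m - 5)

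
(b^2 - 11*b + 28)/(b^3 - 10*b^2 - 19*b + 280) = (b - 4)/(b^2 - 3*b - 40)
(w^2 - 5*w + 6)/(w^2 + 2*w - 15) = (w - 2)/(w + 5)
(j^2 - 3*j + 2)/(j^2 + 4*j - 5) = (j - 2)/(j + 5)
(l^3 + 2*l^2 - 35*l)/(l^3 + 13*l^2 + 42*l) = (l - 5)/(l + 6)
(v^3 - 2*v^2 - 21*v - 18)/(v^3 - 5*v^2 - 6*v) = (v + 3)/v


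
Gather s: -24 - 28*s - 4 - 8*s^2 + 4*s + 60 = -8*s^2 - 24*s + 32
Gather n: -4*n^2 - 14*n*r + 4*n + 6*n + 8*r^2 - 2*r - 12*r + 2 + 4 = -4*n^2 + n*(10 - 14*r) + 8*r^2 - 14*r + 6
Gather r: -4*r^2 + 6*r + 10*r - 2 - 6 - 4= -4*r^2 + 16*r - 12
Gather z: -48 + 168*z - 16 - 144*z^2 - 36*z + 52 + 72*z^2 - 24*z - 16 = -72*z^2 + 108*z - 28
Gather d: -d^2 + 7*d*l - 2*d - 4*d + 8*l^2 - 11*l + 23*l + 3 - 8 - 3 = -d^2 + d*(7*l - 6) + 8*l^2 + 12*l - 8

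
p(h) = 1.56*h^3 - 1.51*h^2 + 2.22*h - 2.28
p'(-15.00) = 1100.52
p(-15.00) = -5640.33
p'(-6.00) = 188.82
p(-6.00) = -406.92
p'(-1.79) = 22.62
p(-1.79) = -20.04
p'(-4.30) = 101.74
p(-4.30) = -163.78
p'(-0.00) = 2.22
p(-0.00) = -2.28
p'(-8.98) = 406.74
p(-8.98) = -1273.66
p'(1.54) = 8.67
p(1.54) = 3.26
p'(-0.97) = 9.55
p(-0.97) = -7.28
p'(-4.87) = 127.92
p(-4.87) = -229.09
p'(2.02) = 15.22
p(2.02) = 8.90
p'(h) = 4.68*h^2 - 3.02*h + 2.22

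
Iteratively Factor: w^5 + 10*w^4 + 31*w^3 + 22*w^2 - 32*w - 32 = (w + 1)*(w^4 + 9*w^3 + 22*w^2 - 32) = (w + 1)*(w + 2)*(w^3 + 7*w^2 + 8*w - 16) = (w - 1)*(w + 1)*(w + 2)*(w^2 + 8*w + 16) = (w - 1)*(w + 1)*(w + 2)*(w + 4)*(w + 4)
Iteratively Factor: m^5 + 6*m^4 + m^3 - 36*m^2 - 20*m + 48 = (m + 3)*(m^4 + 3*m^3 - 8*m^2 - 12*m + 16) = (m + 2)*(m + 3)*(m^3 + m^2 - 10*m + 8) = (m - 1)*(m + 2)*(m + 3)*(m^2 + 2*m - 8) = (m - 2)*(m - 1)*(m + 2)*(m + 3)*(m + 4)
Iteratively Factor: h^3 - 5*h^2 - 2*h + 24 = (h + 2)*(h^2 - 7*h + 12) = (h - 4)*(h + 2)*(h - 3)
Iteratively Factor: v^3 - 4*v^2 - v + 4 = (v - 4)*(v^2 - 1) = (v - 4)*(v + 1)*(v - 1)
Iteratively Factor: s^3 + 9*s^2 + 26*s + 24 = (s + 3)*(s^2 + 6*s + 8) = (s + 2)*(s + 3)*(s + 4)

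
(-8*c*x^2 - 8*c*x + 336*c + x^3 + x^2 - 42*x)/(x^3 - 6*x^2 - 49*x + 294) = (-8*c + x)/(x - 7)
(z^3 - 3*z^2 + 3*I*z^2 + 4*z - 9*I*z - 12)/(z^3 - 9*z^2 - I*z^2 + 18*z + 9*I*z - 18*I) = (z + 4*I)/(z - 6)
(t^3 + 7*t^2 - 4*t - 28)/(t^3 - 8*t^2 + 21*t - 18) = (t^2 + 9*t + 14)/(t^2 - 6*t + 9)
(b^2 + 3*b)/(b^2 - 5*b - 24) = b/(b - 8)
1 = 1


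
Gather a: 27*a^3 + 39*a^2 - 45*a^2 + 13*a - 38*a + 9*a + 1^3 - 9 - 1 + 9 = 27*a^3 - 6*a^2 - 16*a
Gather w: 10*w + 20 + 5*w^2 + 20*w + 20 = 5*w^2 + 30*w + 40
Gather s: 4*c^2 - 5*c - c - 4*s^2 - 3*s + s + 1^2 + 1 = 4*c^2 - 6*c - 4*s^2 - 2*s + 2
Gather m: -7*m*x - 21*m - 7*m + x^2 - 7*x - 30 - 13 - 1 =m*(-7*x - 28) + x^2 - 7*x - 44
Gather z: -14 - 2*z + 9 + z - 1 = -z - 6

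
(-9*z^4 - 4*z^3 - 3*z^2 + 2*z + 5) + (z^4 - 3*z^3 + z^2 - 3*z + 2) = -8*z^4 - 7*z^3 - 2*z^2 - z + 7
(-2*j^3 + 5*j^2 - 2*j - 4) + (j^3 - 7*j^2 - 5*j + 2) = -j^3 - 2*j^2 - 7*j - 2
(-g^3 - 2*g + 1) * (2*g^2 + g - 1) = -2*g^5 - g^4 - 3*g^3 + 3*g - 1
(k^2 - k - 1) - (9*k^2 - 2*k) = -8*k^2 + k - 1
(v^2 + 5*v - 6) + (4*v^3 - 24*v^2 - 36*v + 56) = 4*v^3 - 23*v^2 - 31*v + 50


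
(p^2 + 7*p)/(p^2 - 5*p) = (p + 7)/(p - 5)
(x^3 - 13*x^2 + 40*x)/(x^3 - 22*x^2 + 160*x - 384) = x*(x - 5)/(x^2 - 14*x + 48)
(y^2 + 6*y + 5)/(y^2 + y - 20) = (y + 1)/(y - 4)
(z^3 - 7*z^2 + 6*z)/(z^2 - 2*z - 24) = z*(z - 1)/(z + 4)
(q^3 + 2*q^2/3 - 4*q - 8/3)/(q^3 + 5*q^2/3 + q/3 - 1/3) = (3*q^3 + 2*q^2 - 12*q - 8)/(3*q^3 + 5*q^2 + q - 1)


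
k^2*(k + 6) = k^3 + 6*k^2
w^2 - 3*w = w*(w - 3)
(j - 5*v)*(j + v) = j^2 - 4*j*v - 5*v^2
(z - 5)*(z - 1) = z^2 - 6*z + 5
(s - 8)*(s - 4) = s^2 - 12*s + 32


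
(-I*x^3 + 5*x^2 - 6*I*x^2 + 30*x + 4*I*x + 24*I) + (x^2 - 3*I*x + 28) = -I*x^3 + 6*x^2 - 6*I*x^2 + 30*x + I*x + 28 + 24*I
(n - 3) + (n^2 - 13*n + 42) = n^2 - 12*n + 39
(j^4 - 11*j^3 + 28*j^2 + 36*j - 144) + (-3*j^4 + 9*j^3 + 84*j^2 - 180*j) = -2*j^4 - 2*j^3 + 112*j^2 - 144*j - 144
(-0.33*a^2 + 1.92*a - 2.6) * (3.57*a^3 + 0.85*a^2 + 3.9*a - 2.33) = -1.1781*a^5 + 6.5739*a^4 - 8.937*a^3 + 6.0469*a^2 - 14.6136*a + 6.058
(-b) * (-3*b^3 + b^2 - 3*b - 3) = 3*b^4 - b^3 + 3*b^2 + 3*b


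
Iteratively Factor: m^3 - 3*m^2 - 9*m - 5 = (m - 5)*(m^2 + 2*m + 1) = (m - 5)*(m + 1)*(m + 1)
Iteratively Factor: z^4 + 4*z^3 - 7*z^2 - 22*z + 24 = (z - 2)*(z^3 + 6*z^2 + 5*z - 12) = (z - 2)*(z - 1)*(z^2 + 7*z + 12) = (z - 2)*(z - 1)*(z + 3)*(z + 4)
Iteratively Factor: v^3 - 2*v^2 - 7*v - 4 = (v + 1)*(v^2 - 3*v - 4) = (v - 4)*(v + 1)*(v + 1)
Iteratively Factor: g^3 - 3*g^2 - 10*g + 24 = (g - 4)*(g^2 + g - 6) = (g - 4)*(g + 3)*(g - 2)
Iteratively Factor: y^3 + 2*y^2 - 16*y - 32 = (y - 4)*(y^2 + 6*y + 8) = (y - 4)*(y + 4)*(y + 2)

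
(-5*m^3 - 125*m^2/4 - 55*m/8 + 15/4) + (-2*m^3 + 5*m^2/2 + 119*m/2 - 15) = -7*m^3 - 115*m^2/4 + 421*m/8 - 45/4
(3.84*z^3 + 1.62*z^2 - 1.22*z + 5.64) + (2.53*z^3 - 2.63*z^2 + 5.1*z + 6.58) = 6.37*z^3 - 1.01*z^2 + 3.88*z + 12.22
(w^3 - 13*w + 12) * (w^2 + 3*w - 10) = w^5 + 3*w^4 - 23*w^3 - 27*w^2 + 166*w - 120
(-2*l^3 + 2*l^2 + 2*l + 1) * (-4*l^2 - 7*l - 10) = 8*l^5 + 6*l^4 - 2*l^3 - 38*l^2 - 27*l - 10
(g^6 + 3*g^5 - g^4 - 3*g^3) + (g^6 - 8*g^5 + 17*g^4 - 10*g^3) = 2*g^6 - 5*g^5 + 16*g^4 - 13*g^3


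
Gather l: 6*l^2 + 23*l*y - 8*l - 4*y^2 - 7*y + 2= 6*l^2 + l*(23*y - 8) - 4*y^2 - 7*y + 2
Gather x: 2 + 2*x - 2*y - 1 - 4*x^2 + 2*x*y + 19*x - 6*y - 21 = -4*x^2 + x*(2*y + 21) - 8*y - 20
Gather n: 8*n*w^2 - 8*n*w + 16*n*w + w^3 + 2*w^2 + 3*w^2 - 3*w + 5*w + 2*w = n*(8*w^2 + 8*w) + w^3 + 5*w^2 + 4*w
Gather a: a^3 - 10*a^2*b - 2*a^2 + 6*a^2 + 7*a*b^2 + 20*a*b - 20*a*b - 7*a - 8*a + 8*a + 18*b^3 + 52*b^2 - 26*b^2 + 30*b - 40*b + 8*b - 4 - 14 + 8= a^3 + a^2*(4 - 10*b) + a*(7*b^2 - 7) + 18*b^3 + 26*b^2 - 2*b - 10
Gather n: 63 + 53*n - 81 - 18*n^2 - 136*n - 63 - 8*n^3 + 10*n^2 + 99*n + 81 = -8*n^3 - 8*n^2 + 16*n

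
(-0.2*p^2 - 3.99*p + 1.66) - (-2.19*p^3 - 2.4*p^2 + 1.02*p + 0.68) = 2.19*p^3 + 2.2*p^2 - 5.01*p + 0.98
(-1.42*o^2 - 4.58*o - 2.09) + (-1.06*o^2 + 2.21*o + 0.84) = -2.48*o^2 - 2.37*o - 1.25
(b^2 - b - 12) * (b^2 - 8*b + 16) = b^4 - 9*b^3 + 12*b^2 + 80*b - 192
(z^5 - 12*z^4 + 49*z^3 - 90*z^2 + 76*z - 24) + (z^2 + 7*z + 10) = z^5 - 12*z^4 + 49*z^3 - 89*z^2 + 83*z - 14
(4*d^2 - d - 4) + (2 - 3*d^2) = d^2 - d - 2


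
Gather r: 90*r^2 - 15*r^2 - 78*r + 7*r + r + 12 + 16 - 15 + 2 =75*r^2 - 70*r + 15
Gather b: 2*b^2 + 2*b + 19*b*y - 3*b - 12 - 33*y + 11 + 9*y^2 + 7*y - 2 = 2*b^2 + b*(19*y - 1) + 9*y^2 - 26*y - 3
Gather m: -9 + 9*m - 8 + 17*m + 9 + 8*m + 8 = 34*m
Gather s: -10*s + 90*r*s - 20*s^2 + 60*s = -20*s^2 + s*(90*r + 50)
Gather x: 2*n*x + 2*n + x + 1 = 2*n + x*(2*n + 1) + 1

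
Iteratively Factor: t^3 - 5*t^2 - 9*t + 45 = (t - 5)*(t^2 - 9) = (t - 5)*(t - 3)*(t + 3)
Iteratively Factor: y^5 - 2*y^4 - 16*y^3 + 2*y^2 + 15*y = (y - 5)*(y^4 + 3*y^3 - y^2 - 3*y) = y*(y - 5)*(y^3 + 3*y^2 - y - 3) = y*(y - 5)*(y - 1)*(y^2 + 4*y + 3) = y*(y - 5)*(y - 1)*(y + 1)*(y + 3)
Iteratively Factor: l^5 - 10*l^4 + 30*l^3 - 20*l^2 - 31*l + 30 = (l - 3)*(l^4 - 7*l^3 + 9*l^2 + 7*l - 10) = (l - 5)*(l - 3)*(l^3 - 2*l^2 - l + 2) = (l - 5)*(l - 3)*(l - 1)*(l^2 - l - 2) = (l - 5)*(l - 3)*(l - 2)*(l - 1)*(l + 1)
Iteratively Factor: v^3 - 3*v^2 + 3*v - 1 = (v - 1)*(v^2 - 2*v + 1) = (v - 1)^2*(v - 1)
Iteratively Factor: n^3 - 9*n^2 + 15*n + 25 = (n - 5)*(n^2 - 4*n - 5) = (n - 5)^2*(n + 1)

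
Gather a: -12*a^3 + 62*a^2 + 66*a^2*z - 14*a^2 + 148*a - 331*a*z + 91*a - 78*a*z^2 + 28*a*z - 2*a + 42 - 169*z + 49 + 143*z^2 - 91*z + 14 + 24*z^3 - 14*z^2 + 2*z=-12*a^3 + a^2*(66*z + 48) + a*(-78*z^2 - 303*z + 237) + 24*z^3 + 129*z^2 - 258*z + 105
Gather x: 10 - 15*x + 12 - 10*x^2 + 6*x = -10*x^2 - 9*x + 22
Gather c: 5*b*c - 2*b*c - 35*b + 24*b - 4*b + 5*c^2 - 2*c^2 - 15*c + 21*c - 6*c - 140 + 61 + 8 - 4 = 3*b*c - 15*b + 3*c^2 - 75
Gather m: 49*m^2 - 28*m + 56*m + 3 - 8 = 49*m^2 + 28*m - 5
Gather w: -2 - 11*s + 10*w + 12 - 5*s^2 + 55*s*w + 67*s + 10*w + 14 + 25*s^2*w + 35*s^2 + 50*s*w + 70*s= 30*s^2 + 126*s + w*(25*s^2 + 105*s + 20) + 24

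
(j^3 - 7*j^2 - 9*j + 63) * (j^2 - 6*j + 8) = j^5 - 13*j^4 + 41*j^3 + 61*j^2 - 450*j + 504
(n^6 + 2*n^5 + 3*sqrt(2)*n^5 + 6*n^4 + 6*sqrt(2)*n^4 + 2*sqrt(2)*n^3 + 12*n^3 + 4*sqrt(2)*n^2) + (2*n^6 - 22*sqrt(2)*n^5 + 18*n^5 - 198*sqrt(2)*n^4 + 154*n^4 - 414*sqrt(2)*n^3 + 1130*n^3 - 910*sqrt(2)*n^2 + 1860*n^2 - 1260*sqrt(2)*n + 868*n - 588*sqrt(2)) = 3*n^6 - 19*sqrt(2)*n^5 + 20*n^5 - 192*sqrt(2)*n^4 + 160*n^4 - 412*sqrt(2)*n^3 + 1142*n^3 - 906*sqrt(2)*n^2 + 1860*n^2 - 1260*sqrt(2)*n + 868*n - 588*sqrt(2)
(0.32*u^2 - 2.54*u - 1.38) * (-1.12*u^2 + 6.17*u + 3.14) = -0.3584*u^4 + 4.8192*u^3 - 13.1214*u^2 - 16.4902*u - 4.3332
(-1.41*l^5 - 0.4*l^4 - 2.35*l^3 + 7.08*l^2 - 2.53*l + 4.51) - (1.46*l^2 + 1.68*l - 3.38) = -1.41*l^5 - 0.4*l^4 - 2.35*l^3 + 5.62*l^2 - 4.21*l + 7.89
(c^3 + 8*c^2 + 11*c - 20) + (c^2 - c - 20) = c^3 + 9*c^2 + 10*c - 40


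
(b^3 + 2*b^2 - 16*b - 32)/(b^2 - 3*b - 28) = (b^2 - 2*b - 8)/(b - 7)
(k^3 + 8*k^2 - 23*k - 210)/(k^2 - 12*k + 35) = (k^2 + 13*k + 42)/(k - 7)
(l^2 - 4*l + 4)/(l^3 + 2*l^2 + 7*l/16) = 16*(l^2 - 4*l + 4)/(l*(16*l^2 + 32*l + 7))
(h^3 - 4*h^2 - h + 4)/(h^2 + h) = h - 5 + 4/h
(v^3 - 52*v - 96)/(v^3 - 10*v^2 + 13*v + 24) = (v^2 + 8*v + 12)/(v^2 - 2*v - 3)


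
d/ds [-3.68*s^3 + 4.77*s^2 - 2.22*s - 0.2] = -11.04*s^2 + 9.54*s - 2.22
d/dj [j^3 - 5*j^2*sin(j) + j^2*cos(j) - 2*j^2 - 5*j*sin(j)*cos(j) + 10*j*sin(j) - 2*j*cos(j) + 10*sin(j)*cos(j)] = -j^2*sin(j) - 5*j^2*cos(j) + 3*j^2 - 8*j*sin(j) + 12*j*cos(j) - 5*j*cos(2*j) - 4*j + 10*sin(j) - 5*sin(2*j)/2 - 2*cos(j) + 10*cos(2*j)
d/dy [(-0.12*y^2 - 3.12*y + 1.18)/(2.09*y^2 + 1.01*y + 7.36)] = (6.3996*y^2 - 6.6988*y - 24.155)/(4.3681*y^4 + 4.2218*y^3 + 31.7849*y^2 + 14.8672*y + 54.1696)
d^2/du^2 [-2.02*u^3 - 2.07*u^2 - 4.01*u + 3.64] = -12.12*u - 4.14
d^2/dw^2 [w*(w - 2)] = 2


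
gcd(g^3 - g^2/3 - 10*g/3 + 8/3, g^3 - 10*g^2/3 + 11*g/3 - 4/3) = g^2 - 7*g/3 + 4/3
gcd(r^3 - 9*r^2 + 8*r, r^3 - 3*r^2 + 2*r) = r^2 - r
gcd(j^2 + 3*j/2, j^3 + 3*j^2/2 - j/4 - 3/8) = j + 3/2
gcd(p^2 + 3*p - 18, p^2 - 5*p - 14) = 1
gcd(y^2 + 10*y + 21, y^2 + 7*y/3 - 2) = y + 3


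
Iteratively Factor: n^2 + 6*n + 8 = (n + 4)*(n + 2)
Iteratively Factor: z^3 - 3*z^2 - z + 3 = (z - 1)*(z^2 - 2*z - 3) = (z - 1)*(z + 1)*(z - 3)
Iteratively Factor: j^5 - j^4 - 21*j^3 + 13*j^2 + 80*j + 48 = (j - 4)*(j^4 + 3*j^3 - 9*j^2 - 23*j - 12) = (j - 4)*(j + 1)*(j^3 + 2*j^2 - 11*j - 12) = (j - 4)*(j + 1)*(j + 4)*(j^2 - 2*j - 3) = (j - 4)*(j + 1)^2*(j + 4)*(j - 3)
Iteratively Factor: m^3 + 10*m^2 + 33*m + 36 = (m + 4)*(m^2 + 6*m + 9) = (m + 3)*(m + 4)*(m + 3)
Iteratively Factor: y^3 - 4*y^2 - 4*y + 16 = (y - 2)*(y^2 - 2*y - 8) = (y - 4)*(y - 2)*(y + 2)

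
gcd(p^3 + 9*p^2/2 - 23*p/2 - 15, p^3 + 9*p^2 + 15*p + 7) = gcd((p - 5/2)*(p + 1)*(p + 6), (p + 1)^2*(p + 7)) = p + 1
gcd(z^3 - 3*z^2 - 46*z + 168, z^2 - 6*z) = z - 6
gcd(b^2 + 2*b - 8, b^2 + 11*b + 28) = b + 4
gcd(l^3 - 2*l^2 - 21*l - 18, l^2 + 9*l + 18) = l + 3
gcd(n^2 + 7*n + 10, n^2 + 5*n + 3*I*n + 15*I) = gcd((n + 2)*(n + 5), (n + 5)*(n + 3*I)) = n + 5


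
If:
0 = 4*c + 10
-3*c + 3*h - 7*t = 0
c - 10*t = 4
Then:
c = -5/2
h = -241/60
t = -13/20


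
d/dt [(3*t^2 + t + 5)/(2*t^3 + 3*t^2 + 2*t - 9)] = (-6*t^4 - 4*t^3 - 27*t^2 - 84*t - 19)/(4*t^6 + 12*t^5 + 17*t^4 - 24*t^3 - 50*t^2 - 36*t + 81)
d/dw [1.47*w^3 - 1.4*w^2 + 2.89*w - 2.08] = 4.41*w^2 - 2.8*w + 2.89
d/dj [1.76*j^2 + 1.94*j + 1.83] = 3.52*j + 1.94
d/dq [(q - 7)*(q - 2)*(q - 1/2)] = 3*q^2 - 19*q + 37/2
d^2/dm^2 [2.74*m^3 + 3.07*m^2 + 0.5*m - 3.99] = 16.44*m + 6.14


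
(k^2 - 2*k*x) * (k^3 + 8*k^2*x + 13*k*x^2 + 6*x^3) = k^5 + 6*k^4*x - 3*k^3*x^2 - 20*k^2*x^3 - 12*k*x^4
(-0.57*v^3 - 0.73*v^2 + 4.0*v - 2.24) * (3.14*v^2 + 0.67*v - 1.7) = -1.7898*v^5 - 2.6741*v^4 + 13.0399*v^3 - 3.1126*v^2 - 8.3008*v + 3.808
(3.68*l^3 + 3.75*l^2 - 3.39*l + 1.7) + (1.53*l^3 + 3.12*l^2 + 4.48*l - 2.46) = 5.21*l^3 + 6.87*l^2 + 1.09*l - 0.76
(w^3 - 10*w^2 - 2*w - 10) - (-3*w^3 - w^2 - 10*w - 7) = 4*w^3 - 9*w^2 + 8*w - 3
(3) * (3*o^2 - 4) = 9*o^2 - 12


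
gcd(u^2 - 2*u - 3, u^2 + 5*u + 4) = u + 1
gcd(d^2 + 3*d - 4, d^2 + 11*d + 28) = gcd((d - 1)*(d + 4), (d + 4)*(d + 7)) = d + 4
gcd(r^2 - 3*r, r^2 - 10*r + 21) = r - 3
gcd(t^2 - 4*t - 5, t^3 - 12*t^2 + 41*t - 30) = t - 5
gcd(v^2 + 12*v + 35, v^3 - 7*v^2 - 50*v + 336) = v + 7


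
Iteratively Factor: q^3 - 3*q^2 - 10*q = (q - 5)*(q^2 + 2*q) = q*(q - 5)*(q + 2)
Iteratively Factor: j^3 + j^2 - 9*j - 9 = (j - 3)*(j^2 + 4*j + 3) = (j - 3)*(j + 3)*(j + 1)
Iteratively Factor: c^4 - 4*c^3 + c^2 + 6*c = (c + 1)*(c^3 - 5*c^2 + 6*c) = (c - 3)*(c + 1)*(c^2 - 2*c) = (c - 3)*(c - 2)*(c + 1)*(c)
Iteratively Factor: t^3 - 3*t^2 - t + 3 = (t + 1)*(t^2 - 4*t + 3) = (t - 3)*(t + 1)*(t - 1)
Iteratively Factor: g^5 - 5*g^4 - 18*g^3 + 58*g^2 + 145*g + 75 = (g - 5)*(g^4 - 18*g^2 - 32*g - 15) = (g - 5)^2*(g^3 + 5*g^2 + 7*g + 3) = (g - 5)^2*(g + 1)*(g^2 + 4*g + 3) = (g - 5)^2*(g + 1)*(g + 3)*(g + 1)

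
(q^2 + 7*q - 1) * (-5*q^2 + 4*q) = -5*q^4 - 31*q^3 + 33*q^2 - 4*q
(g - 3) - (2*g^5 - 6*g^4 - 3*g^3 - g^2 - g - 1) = -2*g^5 + 6*g^4 + 3*g^3 + g^2 + 2*g - 2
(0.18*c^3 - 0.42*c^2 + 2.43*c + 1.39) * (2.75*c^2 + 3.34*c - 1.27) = 0.495*c^5 - 0.5538*c^4 + 5.0511*c^3 + 12.4721*c^2 + 1.5565*c - 1.7653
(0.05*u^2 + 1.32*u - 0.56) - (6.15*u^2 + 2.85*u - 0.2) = -6.1*u^2 - 1.53*u - 0.36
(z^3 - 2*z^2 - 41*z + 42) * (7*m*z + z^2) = 7*m*z^4 - 14*m*z^3 - 287*m*z^2 + 294*m*z + z^5 - 2*z^4 - 41*z^3 + 42*z^2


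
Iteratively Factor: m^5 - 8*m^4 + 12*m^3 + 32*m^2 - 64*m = (m - 2)*(m^4 - 6*m^3 + 32*m) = (m - 4)*(m - 2)*(m^3 - 2*m^2 - 8*m) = (m - 4)^2*(m - 2)*(m^2 + 2*m) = (m - 4)^2*(m - 2)*(m + 2)*(m)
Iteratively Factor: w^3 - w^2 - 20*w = (w - 5)*(w^2 + 4*w) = (w - 5)*(w + 4)*(w)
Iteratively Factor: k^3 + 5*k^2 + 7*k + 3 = (k + 3)*(k^2 + 2*k + 1) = (k + 1)*(k + 3)*(k + 1)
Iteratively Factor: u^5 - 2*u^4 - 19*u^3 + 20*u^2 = (u - 5)*(u^4 + 3*u^3 - 4*u^2) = (u - 5)*(u + 4)*(u^3 - u^2) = u*(u - 5)*(u + 4)*(u^2 - u) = u^2*(u - 5)*(u + 4)*(u - 1)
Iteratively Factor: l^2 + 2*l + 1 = (l + 1)*(l + 1)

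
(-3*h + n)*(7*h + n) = -21*h^2 + 4*h*n + n^2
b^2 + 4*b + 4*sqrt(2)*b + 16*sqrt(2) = (b + 4)*(b + 4*sqrt(2))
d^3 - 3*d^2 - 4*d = d*(d - 4)*(d + 1)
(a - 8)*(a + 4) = a^2 - 4*a - 32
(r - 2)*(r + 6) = r^2 + 4*r - 12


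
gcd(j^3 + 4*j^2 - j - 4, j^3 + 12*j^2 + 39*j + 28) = j^2 + 5*j + 4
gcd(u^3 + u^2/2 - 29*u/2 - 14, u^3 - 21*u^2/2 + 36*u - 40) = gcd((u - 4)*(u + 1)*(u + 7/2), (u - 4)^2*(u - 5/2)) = u - 4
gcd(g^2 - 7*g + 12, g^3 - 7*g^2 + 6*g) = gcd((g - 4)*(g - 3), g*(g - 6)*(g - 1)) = 1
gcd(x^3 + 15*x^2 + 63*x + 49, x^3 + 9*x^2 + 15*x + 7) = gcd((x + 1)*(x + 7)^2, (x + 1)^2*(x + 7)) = x^2 + 8*x + 7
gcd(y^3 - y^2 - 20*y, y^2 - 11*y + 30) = y - 5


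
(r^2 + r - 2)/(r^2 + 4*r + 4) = (r - 1)/(r + 2)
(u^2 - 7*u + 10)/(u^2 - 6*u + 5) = (u - 2)/(u - 1)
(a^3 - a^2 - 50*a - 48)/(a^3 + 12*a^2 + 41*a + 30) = (a - 8)/(a + 5)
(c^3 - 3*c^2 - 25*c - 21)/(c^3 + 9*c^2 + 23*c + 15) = (c - 7)/(c + 5)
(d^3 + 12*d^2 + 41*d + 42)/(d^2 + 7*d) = d + 5 + 6/d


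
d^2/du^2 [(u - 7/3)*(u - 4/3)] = 2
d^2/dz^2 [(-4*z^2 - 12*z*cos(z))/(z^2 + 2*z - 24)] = 4*(-8*z*(z + 1)^2*(z + 3*cos(z)) + (z^2 + 2*z - 24)^2*(3*z*cos(z) + 6*sin(z) - 2) + 2*(z^2 + 2*z - 24)*(z^2 + 3*z*cos(z) + 2*(z + 1)*(-3*z*sin(z) + 2*z + 3*cos(z))))/(z^2 + 2*z - 24)^3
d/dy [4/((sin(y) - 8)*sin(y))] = 8*(4 - sin(y))*cos(y)/((sin(y) - 8)^2*sin(y)^2)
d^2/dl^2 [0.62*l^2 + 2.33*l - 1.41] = 1.24000000000000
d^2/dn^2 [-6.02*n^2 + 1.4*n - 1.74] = -12.0400000000000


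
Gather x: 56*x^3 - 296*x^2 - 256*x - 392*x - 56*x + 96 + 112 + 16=56*x^3 - 296*x^2 - 704*x + 224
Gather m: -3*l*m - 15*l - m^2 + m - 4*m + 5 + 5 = -15*l - m^2 + m*(-3*l - 3) + 10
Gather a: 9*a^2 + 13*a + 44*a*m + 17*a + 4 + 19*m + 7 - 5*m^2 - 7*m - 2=9*a^2 + a*(44*m + 30) - 5*m^2 + 12*m + 9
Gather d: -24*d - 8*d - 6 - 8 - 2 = -32*d - 16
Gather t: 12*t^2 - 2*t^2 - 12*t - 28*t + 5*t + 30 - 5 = 10*t^2 - 35*t + 25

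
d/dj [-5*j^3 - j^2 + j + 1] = -15*j^2 - 2*j + 1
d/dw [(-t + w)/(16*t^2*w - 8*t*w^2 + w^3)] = (4*t^2 - 3*t*w + 2*w^2)/(w^2*(64*t^3 - 48*t^2*w + 12*t*w^2 - w^3))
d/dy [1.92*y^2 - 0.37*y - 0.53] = 3.84*y - 0.37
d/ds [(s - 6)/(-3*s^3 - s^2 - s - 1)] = (-3*s^3 - s^2 - s + (s - 6)*(9*s^2 + 2*s + 1) - 1)/(3*s^3 + s^2 + s + 1)^2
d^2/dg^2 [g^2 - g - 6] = 2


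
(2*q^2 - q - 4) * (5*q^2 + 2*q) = 10*q^4 - q^3 - 22*q^2 - 8*q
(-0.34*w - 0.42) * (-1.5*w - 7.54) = 0.51*w^2 + 3.1936*w + 3.1668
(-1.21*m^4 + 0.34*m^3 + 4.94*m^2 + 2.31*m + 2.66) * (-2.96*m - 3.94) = 3.5816*m^5 + 3.761*m^4 - 15.962*m^3 - 26.3012*m^2 - 16.975*m - 10.4804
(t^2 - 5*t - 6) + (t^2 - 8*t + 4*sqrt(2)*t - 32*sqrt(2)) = 2*t^2 - 13*t + 4*sqrt(2)*t - 32*sqrt(2) - 6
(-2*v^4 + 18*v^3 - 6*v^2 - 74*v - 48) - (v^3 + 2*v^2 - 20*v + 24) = -2*v^4 + 17*v^3 - 8*v^2 - 54*v - 72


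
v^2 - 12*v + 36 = (v - 6)^2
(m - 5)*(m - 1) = m^2 - 6*m + 5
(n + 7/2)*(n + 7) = n^2 + 21*n/2 + 49/2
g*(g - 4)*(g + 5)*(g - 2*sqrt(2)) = g^4 - 2*sqrt(2)*g^3 + g^3 - 20*g^2 - 2*sqrt(2)*g^2 + 40*sqrt(2)*g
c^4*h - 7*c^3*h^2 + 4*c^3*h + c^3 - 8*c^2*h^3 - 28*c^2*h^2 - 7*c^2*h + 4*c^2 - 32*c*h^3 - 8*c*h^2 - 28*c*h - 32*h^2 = (c + 4)*(c - 8*h)*(c + h)*(c*h + 1)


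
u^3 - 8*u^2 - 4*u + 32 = (u - 8)*(u - 2)*(u + 2)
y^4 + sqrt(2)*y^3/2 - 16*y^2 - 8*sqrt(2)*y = y*(y - 4)*(y + 4)*(y + sqrt(2)/2)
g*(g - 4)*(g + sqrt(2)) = g^3 - 4*g^2 + sqrt(2)*g^2 - 4*sqrt(2)*g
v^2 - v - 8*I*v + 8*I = (v - 1)*(v - 8*I)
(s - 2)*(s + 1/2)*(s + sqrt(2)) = s^3 - 3*s^2/2 + sqrt(2)*s^2 - 3*sqrt(2)*s/2 - s - sqrt(2)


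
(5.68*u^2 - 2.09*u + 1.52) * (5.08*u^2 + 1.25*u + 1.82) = 28.8544*u^4 - 3.5172*u^3 + 15.4467*u^2 - 1.9038*u + 2.7664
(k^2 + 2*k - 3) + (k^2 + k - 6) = 2*k^2 + 3*k - 9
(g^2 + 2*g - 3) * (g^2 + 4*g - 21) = g^4 + 6*g^3 - 16*g^2 - 54*g + 63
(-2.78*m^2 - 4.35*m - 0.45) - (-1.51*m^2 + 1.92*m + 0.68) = -1.27*m^2 - 6.27*m - 1.13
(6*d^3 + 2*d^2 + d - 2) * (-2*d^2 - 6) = -12*d^5 - 4*d^4 - 38*d^3 - 8*d^2 - 6*d + 12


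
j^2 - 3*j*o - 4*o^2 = (j - 4*o)*(j + o)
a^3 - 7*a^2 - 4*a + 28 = (a - 7)*(a - 2)*(a + 2)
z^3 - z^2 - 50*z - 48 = (z - 8)*(z + 1)*(z + 6)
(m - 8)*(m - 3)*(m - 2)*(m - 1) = m^4 - 14*m^3 + 59*m^2 - 94*m + 48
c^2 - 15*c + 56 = (c - 8)*(c - 7)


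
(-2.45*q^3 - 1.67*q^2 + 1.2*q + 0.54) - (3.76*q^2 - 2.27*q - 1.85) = -2.45*q^3 - 5.43*q^2 + 3.47*q + 2.39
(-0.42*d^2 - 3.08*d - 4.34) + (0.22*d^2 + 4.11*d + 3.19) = -0.2*d^2 + 1.03*d - 1.15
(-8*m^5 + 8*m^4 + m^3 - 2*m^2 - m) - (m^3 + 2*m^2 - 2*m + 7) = -8*m^5 + 8*m^4 - 4*m^2 + m - 7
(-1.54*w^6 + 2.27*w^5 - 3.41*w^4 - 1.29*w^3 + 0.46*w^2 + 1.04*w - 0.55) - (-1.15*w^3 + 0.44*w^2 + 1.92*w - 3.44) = -1.54*w^6 + 2.27*w^5 - 3.41*w^4 - 0.14*w^3 + 0.02*w^2 - 0.88*w + 2.89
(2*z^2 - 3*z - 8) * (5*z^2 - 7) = 10*z^4 - 15*z^3 - 54*z^2 + 21*z + 56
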